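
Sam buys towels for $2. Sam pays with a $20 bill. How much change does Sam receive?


Start with the amount paid:
$20
Subtract the price:
$20 - $2 = $18

$18


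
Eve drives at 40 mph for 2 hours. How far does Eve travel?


Use the formula: distance = speed x time
Speed = 40 mph, Time = 2 hours
40 x 2 = 80 miles

80 miles


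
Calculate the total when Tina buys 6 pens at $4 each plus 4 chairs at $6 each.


Cost of pens:
6 x $4 = $24
Cost of chairs:
4 x $6 = $24
Add both:
$24 + $24 = $48

$48


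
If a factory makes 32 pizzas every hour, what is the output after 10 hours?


Production rate: 32 pizzas per hour
Time: 10 hours
Total: 32 x 10 = 320 pizzas

320 pizzas


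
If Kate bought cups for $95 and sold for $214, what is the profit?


Selling price = $214
Cost price = $95
Profit = selling price - cost price:
Profit = $214 - $95 = $119

$119


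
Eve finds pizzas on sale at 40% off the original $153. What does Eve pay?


Calculate the discount amount:
40% of $153 = $61.20
Subtract from original:
$153 - $61.20 = $91.80

$91.80


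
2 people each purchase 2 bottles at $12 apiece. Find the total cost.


Cost per person:
2 x $12 = $24
Group total:
2 x $24 = $48

$48


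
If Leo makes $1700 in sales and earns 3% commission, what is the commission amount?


Convert rate to decimal:
3% = 0.03
Multiply by sales:
$1700 x 0.03 = $51

$51


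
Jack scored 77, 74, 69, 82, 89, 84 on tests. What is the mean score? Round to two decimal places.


Add the scores:
77 + 74 + 69 + 82 + 89 + 84 = 475
Divide by the number of tests:
475 / 6 = 79.1666... ≈ 79.17

79.17


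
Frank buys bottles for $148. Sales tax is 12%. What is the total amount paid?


Calculate the tax:
12% of $148 = $17.76
Add tax to price:
$148 + $17.76 = $165.76

$165.76


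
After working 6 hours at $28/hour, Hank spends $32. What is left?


Calculate earnings:
6 x $28 = $168
Subtract spending:
$168 - $32 = $136

$136


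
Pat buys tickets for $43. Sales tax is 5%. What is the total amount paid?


Calculate the tax:
5% of $43 = $2.15
Add tax to price:
$43 + $2.15 = $45.15

$45.15


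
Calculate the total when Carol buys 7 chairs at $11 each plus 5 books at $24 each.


Cost of chairs:
7 x $11 = $77
Cost of books:
5 x $24 = $120
Add both:
$77 + $120 = $197

$197


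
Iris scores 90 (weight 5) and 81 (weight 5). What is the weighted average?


Weighted sum:
5 x 90 + 5 x 81 = 855
Total weight:
5 + 5 = 10
Weighted average:
855 / 10 = 85.5

85.5


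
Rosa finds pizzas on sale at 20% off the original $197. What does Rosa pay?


Calculate the discount amount:
20% of $197 = $39.40
Subtract from original:
$197 - $39.40 = $157.60

$157.60


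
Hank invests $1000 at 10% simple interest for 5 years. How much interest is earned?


Use the formula I = P x R x T / 100
P x R x T = 1000 x 10 x 5 = 50000
I = 50000 / 100 = $500

$500


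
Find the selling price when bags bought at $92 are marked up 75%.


Calculate the markup amount:
75% of $92 = $69
Add to cost:
$92 + $69 = $161

$161


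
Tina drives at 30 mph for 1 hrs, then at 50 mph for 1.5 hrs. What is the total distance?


Leg 1 distance:
30 x 1 = 30 miles
Leg 2 distance:
50 x 1.5 = 75 miles
Total distance:
30 + 75 = 105 miles

105 miles


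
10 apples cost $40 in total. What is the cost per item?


Total cost: $40
Number of items: 10
Unit price: $40 / 10 = $4

$4


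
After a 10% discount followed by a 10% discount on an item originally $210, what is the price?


First discount:
10% of $210 = $21
Price after first discount:
$210 - $21 = $189
Second discount:
10% of $189 = $18.90
Final price:
$189 - $18.90 = $170.10

$170.10


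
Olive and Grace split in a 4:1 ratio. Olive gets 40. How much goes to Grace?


Find the multiplier:
40 / 4 = 10
Apply to Grace's share:
1 x 10 = 10

10


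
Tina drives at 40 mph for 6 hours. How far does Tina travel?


Use the formula: distance = speed x time
Speed = 40 mph, Time = 6 hours
40 x 6 = 240 miles

240 miles


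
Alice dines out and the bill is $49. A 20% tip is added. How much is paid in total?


Calculate the tip:
20% of $49 = $9.80
Add tip to meal cost:
$49 + $9.80 = $58.80

$58.80


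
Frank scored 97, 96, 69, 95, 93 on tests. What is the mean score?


Add the scores:
97 + 96 + 69 + 95 + 93 = 450
Divide by the number of tests:
450 / 5 = 90

90


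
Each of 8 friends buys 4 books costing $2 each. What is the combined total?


Cost per person:
4 x $2 = $8
Group total:
8 x $8 = $64

$64


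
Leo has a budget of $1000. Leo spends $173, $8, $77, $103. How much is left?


Add up expenses:
$173 + $8 + $77 + $103 = $361
Subtract from budget:
$1000 - $361 = $639

$639


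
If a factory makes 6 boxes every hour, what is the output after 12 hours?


Production rate: 6 boxes per hour
Time: 12 hours
Total: 6 x 12 = 72 boxes

72 boxes


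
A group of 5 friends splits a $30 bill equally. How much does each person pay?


Total bill: $30
Number of people: 5
Each pays: $30 / 5 = $6

$6


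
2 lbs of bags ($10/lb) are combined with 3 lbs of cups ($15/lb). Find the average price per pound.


Cost of bags:
2 x $10 = $20
Cost of cups:
3 x $15 = $45
Total cost: $20 + $45 = $65
Total weight: 5 lbs
Average: $65 / 5 = $13/lb

$13/lb


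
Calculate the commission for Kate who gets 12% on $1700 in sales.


Convert rate to decimal:
12% = 0.12
Multiply by sales:
$1700 x 0.12 = $204

$204


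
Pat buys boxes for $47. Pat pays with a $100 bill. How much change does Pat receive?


Start with the amount paid:
$100
Subtract the price:
$100 - $47 = $53

$53


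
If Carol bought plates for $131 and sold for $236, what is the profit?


Selling price = $236
Cost price = $131
Profit = selling price - cost price:
Profit = $236 - $131 = $105

$105


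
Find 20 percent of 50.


Convert percentage to decimal:
20% = 0.2
Multiply:
50 x 0.2 = 10

10


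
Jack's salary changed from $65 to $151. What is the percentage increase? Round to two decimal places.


Find the absolute change:
|151 - 65| = 86
Divide by original and multiply by 100:
86 / 65 x 100 = 132.3076...% ≈ 132.31%

132.31%


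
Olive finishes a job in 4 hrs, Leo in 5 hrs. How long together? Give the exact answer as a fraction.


Olive's rate: 1/4 of the job per hour
Leo's rate: 1/5 of the job per hour
Combined rate: 1/4 + 1/5 = 9/20 per hour
Time = 1 / (9/20) = 20/9 hours (≈ 2.22 hours)

20/9 hours


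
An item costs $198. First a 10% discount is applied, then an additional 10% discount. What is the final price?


First discount:
10% of $198 = $19.80
Price after first discount:
$198 - $19.80 = $178.20
Second discount:
10% of $178.20 = $17.82
Final price:
$178.20 - $17.82 = $160.38

$160.38


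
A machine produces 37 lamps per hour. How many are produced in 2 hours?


Production rate: 37 lamps per hour
Time: 2 hours
Total: 37 x 2 = 74 lamps

74 lamps


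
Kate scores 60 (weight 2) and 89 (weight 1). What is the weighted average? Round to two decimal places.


Weighted sum:
2 x 60 + 1 x 89 = 209
Total weight:
2 + 1 = 3
Weighted average:
209 / 3 = 69.6666... ≈ 69.67

69.67


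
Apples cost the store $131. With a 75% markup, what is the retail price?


Calculate the markup amount:
75% of $131 = $98.25
Add to cost:
$131 + $98.25 = $229.25

$229.25


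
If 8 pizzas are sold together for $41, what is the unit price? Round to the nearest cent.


Total cost: $41
Number of items: 8
Unit price: $41 / 8 = $5.125 ≈ $5.13

$5.13


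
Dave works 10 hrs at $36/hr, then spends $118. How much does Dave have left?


Calculate earnings:
10 x $36 = $360
Subtract spending:
$360 - $118 = $242

$242


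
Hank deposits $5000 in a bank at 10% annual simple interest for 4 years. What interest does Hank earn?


Use the formula I = P x R x T / 100
P x R x T = 5000 x 10 x 4 = 200000
I = 200000 / 100 = $2000

$2000


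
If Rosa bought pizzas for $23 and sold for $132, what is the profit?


Selling price = $132
Cost price = $23
Profit = selling price - cost price:
Profit = $132 - $23 = $109

$109


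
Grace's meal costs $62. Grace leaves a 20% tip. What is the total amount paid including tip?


Calculate the tip:
20% of $62 = $12.40
Add tip to meal cost:
$62 + $12.40 = $74.40

$74.40


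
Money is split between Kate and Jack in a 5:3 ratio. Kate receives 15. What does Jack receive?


Find the multiplier:
15 / 5 = 3
Apply to Jack's share:
3 x 3 = 9

9


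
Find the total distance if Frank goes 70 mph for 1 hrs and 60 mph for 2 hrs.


Leg 1 distance:
70 x 1 = 70 miles
Leg 2 distance:
60 x 2 = 120 miles
Total distance:
70 + 120 = 190 miles

190 miles


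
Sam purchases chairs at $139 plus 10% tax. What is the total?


Calculate the tax:
10% of $139 = $13.90
Add tax to price:
$139 + $13.90 = $152.90

$152.90


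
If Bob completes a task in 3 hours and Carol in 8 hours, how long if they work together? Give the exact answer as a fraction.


Bob's rate: 1/3 of the job per hour
Carol's rate: 1/8 of the job per hour
Combined rate: 1/3 + 1/8 = 11/24 per hour
Time = 1 / (11/24) = 24/11 hours (≈ 2.18 hours)

24/11 hours


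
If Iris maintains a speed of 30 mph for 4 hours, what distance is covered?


Use the formula: distance = speed x time
Speed = 30 mph, Time = 4 hours
30 x 4 = 120 miles

120 miles


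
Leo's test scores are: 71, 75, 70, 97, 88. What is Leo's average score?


Add the scores:
71 + 75 + 70 + 97 + 88 = 401
Divide by the number of tests:
401 / 5 = 80.2

80.2


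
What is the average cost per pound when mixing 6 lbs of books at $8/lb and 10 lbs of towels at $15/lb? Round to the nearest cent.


Cost of books:
6 x $8 = $48
Cost of towels:
10 x $15 = $150
Total cost: $48 + $150 = $198
Total weight: 16 lbs
Average: $198 / 16 = $12.375 ≈ $12.38/lb

$12.38/lb


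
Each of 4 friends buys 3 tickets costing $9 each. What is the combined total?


Cost per person:
3 x $9 = $27
Group total:
4 x $27 = $108

$108


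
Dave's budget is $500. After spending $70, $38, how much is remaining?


Add up expenses:
$70 + $38 = $108
Subtract from budget:
$500 - $108 = $392

$392


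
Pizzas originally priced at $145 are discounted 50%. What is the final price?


Calculate the discount amount:
50% of $145 = $72.50
Subtract from original:
$145 - $72.50 = $72.50

$72.50


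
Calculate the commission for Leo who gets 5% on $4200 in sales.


Convert rate to decimal:
5% = 0.05
Multiply by sales:
$4200 x 0.05 = $210

$210


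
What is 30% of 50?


Convert percentage to decimal:
30% = 0.3
Multiply:
50 x 0.3 = 15

15


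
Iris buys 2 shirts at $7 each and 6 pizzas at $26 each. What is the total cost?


Cost of shirts:
2 x $7 = $14
Cost of pizzas:
6 x $26 = $156
Add both:
$14 + $156 = $170

$170


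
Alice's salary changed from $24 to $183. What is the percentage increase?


Find the absolute change:
|183 - 24| = 159
Divide by original and multiply by 100:
159 / 24 x 100 = 662.5%

662.5%


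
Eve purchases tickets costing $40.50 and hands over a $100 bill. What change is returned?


Start with the amount paid:
$100
Subtract the price:
$100 - $40.50 = $59.50

$59.50


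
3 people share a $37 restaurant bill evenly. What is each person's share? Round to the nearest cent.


Total bill: $37
Number of people: 3
Each pays: $37 / 3 = $12.3333... ≈ $12.33

$12.33


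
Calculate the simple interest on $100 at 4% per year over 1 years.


Use the formula I = P x R x T / 100
P x R x T = 100 x 4 x 1 = 400
I = 400 / 100 = $4

$4


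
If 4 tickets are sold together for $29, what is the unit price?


Total cost: $29
Number of items: 4
Unit price: $29 / 4 = $7.25

$7.25


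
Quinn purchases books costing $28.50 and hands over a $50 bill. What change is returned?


Start with the amount paid:
$50
Subtract the price:
$50 - $28.50 = $21.50

$21.50


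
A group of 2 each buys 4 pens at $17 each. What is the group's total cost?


Cost per person:
4 x $17 = $68
Group total:
2 x $68 = $136

$136


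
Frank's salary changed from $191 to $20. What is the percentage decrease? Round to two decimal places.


Find the absolute change:
|20 - 191| = 171
Divide by original and multiply by 100:
171 / 191 x 100 = 89.5287...% ≈ 89.53%

89.53%


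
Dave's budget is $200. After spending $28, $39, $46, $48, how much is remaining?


Add up expenses:
$28 + $39 + $46 + $48 = $161
Subtract from budget:
$200 - $161 = $39

$39


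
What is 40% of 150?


Convert percentage to decimal:
40% = 0.4
Multiply:
150 x 0.4 = 60

60


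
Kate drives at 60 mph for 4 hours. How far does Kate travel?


Use the formula: distance = speed x time
Speed = 60 mph, Time = 4 hours
60 x 4 = 240 miles

240 miles


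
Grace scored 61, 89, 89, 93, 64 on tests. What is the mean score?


Add the scores:
61 + 89 + 89 + 93 + 64 = 396
Divide by the number of tests:
396 / 5 = 79.2

79.2


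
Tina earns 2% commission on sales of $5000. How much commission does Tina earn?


Convert rate to decimal:
2% = 0.02
Multiply by sales:
$5000 x 0.02 = $100

$100


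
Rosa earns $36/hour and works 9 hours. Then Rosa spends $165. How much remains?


Calculate earnings:
9 x $36 = $324
Subtract spending:
$324 - $165 = $159

$159


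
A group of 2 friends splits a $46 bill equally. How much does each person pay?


Total bill: $46
Number of people: 2
Each pays: $46 / 2 = $23

$23


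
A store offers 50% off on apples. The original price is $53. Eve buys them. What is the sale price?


Calculate the discount amount:
50% of $53 = $26.50
Subtract from original:
$53 - $26.50 = $26.50

$26.50


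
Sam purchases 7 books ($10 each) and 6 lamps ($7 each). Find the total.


Cost of books:
7 x $10 = $70
Cost of lamps:
6 x $7 = $42
Add both:
$70 + $42 = $112

$112


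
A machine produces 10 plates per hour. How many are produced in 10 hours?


Production rate: 10 plates per hour
Time: 10 hours
Total: 10 x 10 = 100 plates

100 plates


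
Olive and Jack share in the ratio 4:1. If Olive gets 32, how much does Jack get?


Find the multiplier:
32 / 4 = 8
Apply to Jack's share:
1 x 8 = 8

8


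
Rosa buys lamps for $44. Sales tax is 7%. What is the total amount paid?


Calculate the tax:
7% of $44 = $3.08
Add tax to price:
$44 + $3.08 = $47.08

$47.08


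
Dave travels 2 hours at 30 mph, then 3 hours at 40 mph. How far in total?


Leg 1 distance:
30 x 2 = 60 miles
Leg 2 distance:
40 x 3 = 120 miles
Total distance:
60 + 120 = 180 miles

180 miles


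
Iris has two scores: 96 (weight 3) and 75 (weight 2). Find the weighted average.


Weighted sum:
3 x 96 + 2 x 75 = 438
Total weight:
3 + 2 = 5
Weighted average:
438 / 5 = 87.6

87.6


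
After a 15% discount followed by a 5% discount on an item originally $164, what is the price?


First discount:
15% of $164 = $24.60
Price after first discount:
$164 - $24.60 = $139.40
Second discount:
5% of $139.40 = $6.97
Final price:
$139.40 - $6.97 = $132.43

$132.43


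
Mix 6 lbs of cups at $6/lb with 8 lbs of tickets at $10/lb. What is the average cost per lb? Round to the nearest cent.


Cost of cups:
6 x $6 = $36
Cost of tickets:
8 x $10 = $80
Total cost: $36 + $80 = $116
Total weight: 14 lbs
Average: $116 / 14 = $8.2857... ≈ $8.29/lb

$8.29/lb


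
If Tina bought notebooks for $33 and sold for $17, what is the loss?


Selling price = $17
Cost price = $33
Loss = cost price - selling price:
Loss = $33 - $17 = $16

$16


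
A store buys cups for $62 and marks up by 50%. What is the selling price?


Calculate the markup amount:
50% of $62 = $31
Add to cost:
$62 + $31 = $93

$93


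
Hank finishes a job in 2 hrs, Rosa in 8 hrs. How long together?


Hank's rate: 1/2 of the job per hour
Rosa's rate: 1/8 of the job per hour
Combined rate: 1/2 + 1/8 = 5/8 per hour
Time = 1 / (5/8) = 8/5 = 1.6 hours

1.6 hours


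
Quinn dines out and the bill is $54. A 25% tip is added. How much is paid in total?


Calculate the tip:
25% of $54 = $13.50
Add tip to meal cost:
$54 + $13.50 = $67.50

$67.50


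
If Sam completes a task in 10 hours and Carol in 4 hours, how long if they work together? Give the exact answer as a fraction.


Sam's rate: 1/10 of the job per hour
Carol's rate: 1/4 of the job per hour
Combined rate: 1/10 + 1/4 = 7/20 per hour
Time = 1 / (7/20) = 20/7 hours (≈ 2.86 hours)

20/7 hours


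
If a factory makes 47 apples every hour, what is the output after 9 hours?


Production rate: 47 apples per hour
Time: 9 hours
Total: 47 x 9 = 423 apples

423 apples


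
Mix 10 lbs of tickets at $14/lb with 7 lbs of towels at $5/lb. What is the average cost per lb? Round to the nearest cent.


Cost of tickets:
10 x $14 = $140
Cost of towels:
7 x $5 = $35
Total cost: $140 + $35 = $175
Total weight: 17 lbs
Average: $175 / 17 = $10.2941... ≈ $10.29/lb

$10.29/lb


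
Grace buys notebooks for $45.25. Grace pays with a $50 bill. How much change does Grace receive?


Start with the amount paid:
$50
Subtract the price:
$50 - $45.25 = $4.75

$4.75


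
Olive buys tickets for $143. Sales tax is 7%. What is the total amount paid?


Calculate the tax:
7% of $143 = $10.01
Add tax to price:
$143 + $10.01 = $153.01

$153.01


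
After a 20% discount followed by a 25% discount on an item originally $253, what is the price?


First discount:
20% of $253 = $50.60
Price after first discount:
$253 - $50.60 = $202.40
Second discount:
25% of $202.40 = $50.60
Final price:
$202.40 - $50.60 = $151.80

$151.80


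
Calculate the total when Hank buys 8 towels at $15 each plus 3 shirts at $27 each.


Cost of towels:
8 x $15 = $120
Cost of shirts:
3 x $27 = $81
Add both:
$120 + $81 = $201

$201


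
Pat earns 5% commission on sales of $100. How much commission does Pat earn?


Convert rate to decimal:
5% = 0.05
Multiply by sales:
$100 x 0.05 = $5

$5


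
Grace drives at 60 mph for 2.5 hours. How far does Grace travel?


Use the formula: distance = speed x time
Speed = 60 mph, Time = 2.5 hours
60 x 2.5 = 150 miles

150 miles


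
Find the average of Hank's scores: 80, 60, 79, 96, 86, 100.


Add the scores:
80 + 60 + 79 + 96 + 86 + 100 = 501
Divide by the number of tests:
501 / 6 = 83.5

83.5


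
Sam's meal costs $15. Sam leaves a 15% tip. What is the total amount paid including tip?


Calculate the tip:
15% of $15 = $2.25
Add tip to meal cost:
$15 + $2.25 = $17.25

$17.25


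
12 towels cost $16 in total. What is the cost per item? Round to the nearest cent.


Total cost: $16
Number of items: 12
Unit price: $16 / 12 = $1.3333... ≈ $1.33

$1.33


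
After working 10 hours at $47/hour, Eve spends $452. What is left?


Calculate earnings:
10 x $47 = $470
Subtract spending:
$470 - $452 = $18

$18


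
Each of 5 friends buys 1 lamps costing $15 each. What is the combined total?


Cost per person:
1 x $15 = $15
Group total:
5 x $15 = $75

$75


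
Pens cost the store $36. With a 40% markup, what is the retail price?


Calculate the markup amount:
40% of $36 = $14.40
Add to cost:
$36 + $14.40 = $50.40

$50.40


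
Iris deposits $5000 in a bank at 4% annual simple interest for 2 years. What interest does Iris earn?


Use the formula I = P x R x T / 100
P x R x T = 5000 x 4 x 2 = 40000
I = 40000 / 100 = $400

$400


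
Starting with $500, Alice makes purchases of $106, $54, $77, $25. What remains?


Add up expenses:
$106 + $54 + $77 + $25 = $262
Subtract from budget:
$500 - $262 = $238

$238


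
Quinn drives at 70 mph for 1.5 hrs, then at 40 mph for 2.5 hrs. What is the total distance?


Leg 1 distance:
70 x 1.5 = 105 miles
Leg 2 distance:
40 x 2.5 = 100 miles
Total distance:
105 + 100 = 205 miles

205 miles


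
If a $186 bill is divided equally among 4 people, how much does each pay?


Total bill: $186
Number of people: 4
Each pays: $186 / 4 = $46.50

$46.50


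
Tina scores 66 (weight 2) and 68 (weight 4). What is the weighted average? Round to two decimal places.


Weighted sum:
2 x 66 + 4 x 68 = 404
Total weight:
2 + 4 = 6
Weighted average:
404 / 6 = 67.3333... ≈ 67.33

67.33


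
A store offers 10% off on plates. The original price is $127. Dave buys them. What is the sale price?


Calculate the discount amount:
10% of $127 = $12.70
Subtract from original:
$127 - $12.70 = $114.30

$114.30


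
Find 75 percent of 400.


Convert percentage to decimal:
75% = 0.75
Multiply:
400 x 0.75 = 300

300


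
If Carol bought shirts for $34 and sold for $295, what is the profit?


Selling price = $295
Cost price = $34
Profit = selling price - cost price:
Profit = $295 - $34 = $261

$261


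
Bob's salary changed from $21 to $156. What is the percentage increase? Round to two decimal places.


Find the absolute change:
|156 - 21| = 135
Divide by original and multiply by 100:
135 / 21 x 100 = 642.8571...% ≈ 642.86%

642.86%


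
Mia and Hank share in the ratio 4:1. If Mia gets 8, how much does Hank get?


Find the multiplier:
8 / 4 = 2
Apply to Hank's share:
1 x 2 = 2

2


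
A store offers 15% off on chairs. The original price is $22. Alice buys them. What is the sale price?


Calculate the discount amount:
15% of $22 = $3.30
Subtract from original:
$22 - $3.30 = $18.70

$18.70


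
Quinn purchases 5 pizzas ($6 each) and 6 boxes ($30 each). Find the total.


Cost of pizzas:
5 x $6 = $30
Cost of boxes:
6 x $30 = $180
Add both:
$30 + $180 = $210

$210


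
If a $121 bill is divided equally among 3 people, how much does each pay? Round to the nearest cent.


Total bill: $121
Number of people: 3
Each pays: $121 / 3 = $40.3333... ≈ $40.33

$40.33


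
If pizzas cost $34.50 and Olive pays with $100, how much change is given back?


Start with the amount paid:
$100
Subtract the price:
$100 - $34.50 = $65.50

$65.50


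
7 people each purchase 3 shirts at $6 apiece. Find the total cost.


Cost per person:
3 x $6 = $18
Group total:
7 x $18 = $126

$126


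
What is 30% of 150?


Convert percentage to decimal:
30% = 0.3
Multiply:
150 x 0.3 = 45

45


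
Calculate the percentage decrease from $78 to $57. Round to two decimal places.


Find the absolute change:
|57 - 78| = 21
Divide by original and multiply by 100:
21 / 78 x 100 = 26.9230...% ≈ 26.92%

26.92%


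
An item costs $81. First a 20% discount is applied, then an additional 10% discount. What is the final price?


First discount:
20% of $81 = $16.20
Price after first discount:
$81 - $16.20 = $64.80
Second discount:
10% of $64.80 = $6.48
Final price:
$64.80 - $6.48 = $58.32

$58.32


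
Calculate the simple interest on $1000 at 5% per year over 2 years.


Use the formula I = P x R x T / 100
P x R x T = 1000 x 5 x 2 = 10000
I = 10000 / 100 = $100

$100


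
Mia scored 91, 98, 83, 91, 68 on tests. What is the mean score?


Add the scores:
91 + 98 + 83 + 91 + 68 = 431
Divide by the number of tests:
431 / 5 = 86.2

86.2


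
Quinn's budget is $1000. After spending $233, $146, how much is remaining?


Add up expenses:
$233 + $146 = $379
Subtract from budget:
$1000 - $379 = $621

$621


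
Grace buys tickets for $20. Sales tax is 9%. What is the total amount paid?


Calculate the tax:
9% of $20 = $1.80
Add tax to price:
$20 + $1.80 = $21.80

$21.80


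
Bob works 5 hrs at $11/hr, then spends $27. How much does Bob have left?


Calculate earnings:
5 x $11 = $55
Subtract spending:
$55 - $27 = $28

$28


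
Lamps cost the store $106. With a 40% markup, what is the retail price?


Calculate the markup amount:
40% of $106 = $42.40
Add to cost:
$106 + $42.40 = $148.40

$148.40


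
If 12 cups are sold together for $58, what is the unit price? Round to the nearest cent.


Total cost: $58
Number of items: 12
Unit price: $58 / 12 = $4.8333... ≈ $4.83

$4.83


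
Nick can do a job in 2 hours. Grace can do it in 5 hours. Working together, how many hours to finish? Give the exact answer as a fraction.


Nick's rate: 1/2 of the job per hour
Grace's rate: 1/5 of the job per hour
Combined rate: 1/2 + 1/5 = 7/10 per hour
Time = 1 / (7/10) = 10/7 hours (≈ 1.43 hours)

10/7 hours


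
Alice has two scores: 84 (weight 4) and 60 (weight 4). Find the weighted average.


Weighted sum:
4 x 84 + 4 x 60 = 576
Total weight:
4 + 4 = 8
Weighted average:
576 / 8 = 72

72


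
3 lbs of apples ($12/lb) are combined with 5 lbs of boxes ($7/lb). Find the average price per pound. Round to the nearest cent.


Cost of apples:
3 x $12 = $36
Cost of boxes:
5 x $7 = $35
Total cost: $36 + $35 = $71
Total weight: 8 lbs
Average: $71 / 8 = $8.875 ≈ $8.88/lb

$8.88/lb


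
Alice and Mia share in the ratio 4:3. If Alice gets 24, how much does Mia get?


Find the multiplier:
24 / 4 = 6
Apply to Mia's share:
3 x 6 = 18

18


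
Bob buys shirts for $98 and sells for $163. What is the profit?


Selling price = $163
Cost price = $98
Profit = selling price - cost price:
Profit = $163 - $98 = $65

$65


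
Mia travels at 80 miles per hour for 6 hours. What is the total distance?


Use the formula: distance = speed x time
Speed = 80 mph, Time = 6 hours
80 x 6 = 480 miles

480 miles


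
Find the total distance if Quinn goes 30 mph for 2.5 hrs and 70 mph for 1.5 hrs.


Leg 1 distance:
30 x 2.5 = 75 miles
Leg 2 distance:
70 x 1.5 = 105 miles
Total distance:
75 + 105 = 180 miles

180 miles


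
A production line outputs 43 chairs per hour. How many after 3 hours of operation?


Production rate: 43 chairs per hour
Time: 3 hours
Total: 43 x 3 = 129 chairs

129 chairs


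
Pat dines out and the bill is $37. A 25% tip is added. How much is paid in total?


Calculate the tip:
25% of $37 = $9.25
Add tip to meal cost:
$37 + $9.25 = $46.25

$46.25


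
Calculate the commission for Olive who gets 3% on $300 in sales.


Convert rate to decimal:
3% = 0.03
Multiply by sales:
$300 x 0.03 = $9

$9


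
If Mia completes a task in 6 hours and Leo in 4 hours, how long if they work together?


Mia's rate: 1/6 of the job per hour
Leo's rate: 1/4 of the job per hour
Combined rate: 1/6 + 1/4 = 5/12 per hour
Time = 1 / (5/12) = 12/5 = 2.4 hours

2.4 hours


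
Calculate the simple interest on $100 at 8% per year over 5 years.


Use the formula I = P x R x T / 100
P x R x T = 100 x 8 x 5 = 4000
I = 4000 / 100 = $40

$40


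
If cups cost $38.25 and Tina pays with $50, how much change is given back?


Start with the amount paid:
$50
Subtract the price:
$50 - $38.25 = $11.75

$11.75


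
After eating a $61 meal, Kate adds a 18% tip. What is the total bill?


Calculate the tip:
18% of $61 = $10.98
Add tip to meal cost:
$61 + $10.98 = $71.98

$71.98


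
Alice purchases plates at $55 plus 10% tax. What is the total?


Calculate the tax:
10% of $55 = $5.50
Add tax to price:
$55 + $5.50 = $60.50

$60.50


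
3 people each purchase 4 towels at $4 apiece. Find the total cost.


Cost per person:
4 x $4 = $16
Group total:
3 x $16 = $48

$48


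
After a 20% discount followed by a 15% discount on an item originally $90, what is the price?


First discount:
20% of $90 = $18
Price after first discount:
$90 - $18 = $72
Second discount:
15% of $72 = $10.80
Final price:
$72 - $10.80 = $61.20

$61.20


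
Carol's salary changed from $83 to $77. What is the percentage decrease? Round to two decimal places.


Find the absolute change:
|77 - 83| = 6
Divide by original and multiply by 100:
6 / 83 x 100 = 7.2289...% ≈ 7.23%

7.23%


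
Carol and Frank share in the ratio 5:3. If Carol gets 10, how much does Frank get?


Find the multiplier:
10 / 5 = 2
Apply to Frank's share:
3 x 2 = 6

6


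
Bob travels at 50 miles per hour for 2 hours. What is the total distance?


Use the formula: distance = speed x time
Speed = 50 mph, Time = 2 hours
50 x 2 = 100 miles

100 miles


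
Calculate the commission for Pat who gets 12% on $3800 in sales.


Convert rate to decimal:
12% = 0.12
Multiply by sales:
$3800 x 0.12 = $456

$456


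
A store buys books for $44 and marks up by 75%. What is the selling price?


Calculate the markup amount:
75% of $44 = $33
Add to cost:
$44 + $33 = $77

$77


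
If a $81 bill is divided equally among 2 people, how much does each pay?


Total bill: $81
Number of people: 2
Each pays: $81 / 2 = $40.50

$40.50


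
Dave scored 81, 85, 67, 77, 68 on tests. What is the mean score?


Add the scores:
81 + 85 + 67 + 77 + 68 = 378
Divide by the number of tests:
378 / 5 = 75.6

75.6


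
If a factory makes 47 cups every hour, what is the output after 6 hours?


Production rate: 47 cups per hour
Time: 6 hours
Total: 47 x 6 = 282 cups

282 cups


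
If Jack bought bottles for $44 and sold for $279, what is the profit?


Selling price = $279
Cost price = $44
Profit = selling price - cost price:
Profit = $279 - $44 = $235

$235


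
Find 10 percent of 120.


Convert percentage to decimal:
10% = 0.1
Multiply:
120 x 0.1 = 12

12


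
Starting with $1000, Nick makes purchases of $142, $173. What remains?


Add up expenses:
$142 + $173 = $315
Subtract from budget:
$1000 - $315 = $685

$685


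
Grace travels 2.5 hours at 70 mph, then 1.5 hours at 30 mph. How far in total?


Leg 1 distance:
70 x 2.5 = 175 miles
Leg 2 distance:
30 x 1.5 = 45 miles
Total distance:
175 + 45 = 220 miles

220 miles


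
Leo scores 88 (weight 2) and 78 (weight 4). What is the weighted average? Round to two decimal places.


Weighted sum:
2 x 88 + 4 x 78 = 488
Total weight:
2 + 4 = 6
Weighted average:
488 / 6 = 81.3333... ≈ 81.33

81.33


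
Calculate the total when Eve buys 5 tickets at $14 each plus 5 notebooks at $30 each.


Cost of tickets:
5 x $14 = $70
Cost of notebooks:
5 x $30 = $150
Add both:
$70 + $150 = $220

$220


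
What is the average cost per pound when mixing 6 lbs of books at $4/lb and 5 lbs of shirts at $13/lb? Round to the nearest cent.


Cost of books:
6 x $4 = $24
Cost of shirts:
5 x $13 = $65
Total cost: $24 + $65 = $89
Total weight: 11 lbs
Average: $89 / 11 = $8.0909... ≈ $8.09/lb

$8.09/lb


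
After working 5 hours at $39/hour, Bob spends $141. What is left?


Calculate earnings:
5 x $39 = $195
Subtract spending:
$195 - $141 = $54

$54


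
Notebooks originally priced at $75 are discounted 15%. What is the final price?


Calculate the discount amount:
15% of $75 = $11.25
Subtract from original:
$75 - $11.25 = $63.75

$63.75


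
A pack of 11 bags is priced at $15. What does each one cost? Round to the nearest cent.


Total cost: $15
Number of items: 11
Unit price: $15 / 11 = $1.3636... ≈ $1.36

$1.36


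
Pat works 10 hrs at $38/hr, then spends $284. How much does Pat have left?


Calculate earnings:
10 x $38 = $380
Subtract spending:
$380 - $284 = $96

$96


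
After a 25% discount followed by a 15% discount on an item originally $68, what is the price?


First discount:
25% of $68 = $17
Price after first discount:
$68 - $17 = $51
Second discount:
15% of $51 = $7.65
Final price:
$51 - $7.65 = $43.35

$43.35


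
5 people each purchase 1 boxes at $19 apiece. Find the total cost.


Cost per person:
1 x $19 = $19
Group total:
5 x $19 = $95

$95


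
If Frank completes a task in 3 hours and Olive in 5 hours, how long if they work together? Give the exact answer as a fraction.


Frank's rate: 1/3 of the job per hour
Olive's rate: 1/5 of the job per hour
Combined rate: 1/3 + 1/5 = 8/15 per hour
Time = 1 / (8/15) = 15/8 hours (≈ 1.88 hours)

15/8 hours


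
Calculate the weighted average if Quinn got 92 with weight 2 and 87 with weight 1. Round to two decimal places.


Weighted sum:
2 x 92 + 1 x 87 = 271
Total weight:
2 + 1 = 3
Weighted average:
271 / 3 = 90.3333... ≈ 90.33

90.33


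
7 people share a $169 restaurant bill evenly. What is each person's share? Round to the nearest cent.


Total bill: $169
Number of people: 7
Each pays: $169 / 7 = $24.1428... ≈ $24.14

$24.14


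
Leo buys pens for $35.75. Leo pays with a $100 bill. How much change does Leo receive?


Start with the amount paid:
$100
Subtract the price:
$100 - $35.75 = $64.25

$64.25


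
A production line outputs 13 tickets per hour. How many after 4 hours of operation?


Production rate: 13 tickets per hour
Time: 4 hours
Total: 13 x 4 = 52 tickets

52 tickets


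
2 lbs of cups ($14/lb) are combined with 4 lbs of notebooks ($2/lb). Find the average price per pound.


Cost of cups:
2 x $14 = $28
Cost of notebooks:
4 x $2 = $8
Total cost: $28 + $8 = $36
Total weight: 6 lbs
Average: $36 / 6 = $6/lb

$6/lb


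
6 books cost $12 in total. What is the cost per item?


Total cost: $12
Number of items: 6
Unit price: $12 / 6 = $2

$2


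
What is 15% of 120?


Convert percentage to decimal:
15% = 0.15
Multiply:
120 x 0.15 = 18

18


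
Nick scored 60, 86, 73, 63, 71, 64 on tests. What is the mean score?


Add the scores:
60 + 86 + 73 + 63 + 71 + 64 = 417
Divide by the number of tests:
417 / 6 = 69.5

69.5


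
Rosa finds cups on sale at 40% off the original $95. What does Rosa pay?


Calculate the discount amount:
40% of $95 = $38
Subtract from original:
$95 - $38 = $57

$57


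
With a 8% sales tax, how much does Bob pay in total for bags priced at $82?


Calculate the tax:
8% of $82 = $6.56
Add tax to price:
$82 + $6.56 = $88.56

$88.56


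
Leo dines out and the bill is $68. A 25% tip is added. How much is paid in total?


Calculate the tip:
25% of $68 = $17
Add tip to meal cost:
$68 + $17 = $85

$85


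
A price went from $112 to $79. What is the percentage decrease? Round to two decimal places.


Find the absolute change:
|79 - 112| = 33
Divide by original and multiply by 100:
33 / 112 x 100 = 29.4642...% ≈ 29.46%

29.46%


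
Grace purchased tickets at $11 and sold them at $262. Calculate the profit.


Selling price = $262
Cost price = $11
Profit = selling price - cost price:
Profit = $262 - $11 = $251

$251


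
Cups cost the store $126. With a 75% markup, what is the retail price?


Calculate the markup amount:
75% of $126 = $94.50
Add to cost:
$126 + $94.50 = $220.50

$220.50


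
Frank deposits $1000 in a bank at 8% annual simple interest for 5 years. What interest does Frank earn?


Use the formula I = P x R x T / 100
P x R x T = 1000 x 8 x 5 = 40000
I = 40000 / 100 = $400

$400


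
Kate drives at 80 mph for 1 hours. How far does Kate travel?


Use the formula: distance = speed x time
Speed = 80 mph, Time = 1 hours
80 x 1 = 80 miles

80 miles


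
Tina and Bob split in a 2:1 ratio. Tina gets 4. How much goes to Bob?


Find the multiplier:
4 / 2 = 2
Apply to Bob's share:
1 x 2 = 2

2


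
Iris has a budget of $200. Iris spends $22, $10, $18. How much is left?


Add up expenses:
$22 + $10 + $18 = $50
Subtract from budget:
$200 - $50 = $150

$150


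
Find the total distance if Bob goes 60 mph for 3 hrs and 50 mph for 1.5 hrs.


Leg 1 distance:
60 x 3 = 180 miles
Leg 2 distance:
50 x 1.5 = 75 miles
Total distance:
180 + 75 = 255 miles

255 miles


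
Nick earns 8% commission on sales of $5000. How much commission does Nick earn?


Convert rate to decimal:
8% = 0.08
Multiply by sales:
$5000 x 0.08 = $400

$400


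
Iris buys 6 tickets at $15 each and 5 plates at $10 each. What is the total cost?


Cost of tickets:
6 x $15 = $90
Cost of plates:
5 x $10 = $50
Add both:
$90 + $50 = $140

$140


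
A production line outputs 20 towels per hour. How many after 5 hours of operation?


Production rate: 20 towels per hour
Time: 5 hours
Total: 20 x 5 = 100 towels

100 towels


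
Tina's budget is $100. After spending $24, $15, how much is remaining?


Add up expenses:
$24 + $15 = $39
Subtract from budget:
$100 - $39 = $61

$61


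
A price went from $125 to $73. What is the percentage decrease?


Find the absolute change:
|73 - 125| = 52
Divide by original and multiply by 100:
52 / 125 x 100 = 41.6%

41.6%


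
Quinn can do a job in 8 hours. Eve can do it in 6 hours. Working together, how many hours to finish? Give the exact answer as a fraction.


Quinn's rate: 1/8 of the job per hour
Eve's rate: 1/6 of the job per hour
Combined rate: 1/8 + 1/6 = 7/24 per hour
Time = 1 / (7/24) = 24/7 hours (≈ 3.43 hours)

24/7 hours


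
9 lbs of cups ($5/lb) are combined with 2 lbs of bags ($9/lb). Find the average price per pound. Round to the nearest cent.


Cost of cups:
9 x $5 = $45
Cost of bags:
2 x $9 = $18
Total cost: $45 + $18 = $63
Total weight: 11 lbs
Average: $63 / 11 = $5.7272... ≈ $5.73/lb

$5.73/lb


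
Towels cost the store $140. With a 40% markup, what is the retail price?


Calculate the markup amount:
40% of $140 = $56
Add to cost:
$140 + $56 = $196

$196


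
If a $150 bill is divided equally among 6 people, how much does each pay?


Total bill: $150
Number of people: 6
Each pays: $150 / 6 = $25

$25


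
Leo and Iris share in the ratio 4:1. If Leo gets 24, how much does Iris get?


Find the multiplier:
24 / 4 = 6
Apply to Iris's share:
1 x 6 = 6

6


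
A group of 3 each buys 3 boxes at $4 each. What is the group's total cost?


Cost per person:
3 x $4 = $12
Group total:
3 x $12 = $36

$36


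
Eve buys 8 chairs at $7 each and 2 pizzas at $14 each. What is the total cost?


Cost of chairs:
8 x $7 = $56
Cost of pizzas:
2 x $14 = $28
Add both:
$56 + $28 = $84

$84


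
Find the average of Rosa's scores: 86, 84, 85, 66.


Add the scores:
86 + 84 + 85 + 66 = 321
Divide by the number of tests:
321 / 4 = 80.25

80.25


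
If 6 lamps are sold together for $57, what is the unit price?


Total cost: $57
Number of items: 6
Unit price: $57 / 6 = $9.50

$9.50


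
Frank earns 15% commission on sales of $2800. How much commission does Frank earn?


Convert rate to decimal:
15% = 0.15
Multiply by sales:
$2800 x 0.15 = $420

$420


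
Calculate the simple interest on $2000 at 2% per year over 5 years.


Use the formula I = P x R x T / 100
P x R x T = 2000 x 2 x 5 = 20000
I = 20000 / 100 = $200

$200


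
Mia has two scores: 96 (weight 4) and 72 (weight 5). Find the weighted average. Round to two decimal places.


Weighted sum:
4 x 96 + 5 x 72 = 744
Total weight:
4 + 5 = 9
Weighted average:
744 / 9 = 82.6666... ≈ 82.67

82.67


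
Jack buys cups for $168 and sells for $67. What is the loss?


Selling price = $67
Cost price = $168
Loss = cost price - selling price:
Loss = $168 - $67 = $101

$101


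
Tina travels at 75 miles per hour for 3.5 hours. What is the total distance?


Use the formula: distance = speed x time
Speed = 75 mph, Time = 3.5 hours
75 x 3.5 = 262.5 miles

262.5 miles


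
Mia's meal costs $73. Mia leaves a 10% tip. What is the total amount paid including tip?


Calculate the tip:
10% of $73 = $7.30
Add tip to meal cost:
$73 + $7.30 = $80.30

$80.30


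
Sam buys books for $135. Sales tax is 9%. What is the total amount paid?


Calculate the tax:
9% of $135 = $12.15
Add tax to price:
$135 + $12.15 = $147.15

$147.15


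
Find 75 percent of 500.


Convert percentage to decimal:
75% = 0.75
Multiply:
500 x 0.75 = 375

375


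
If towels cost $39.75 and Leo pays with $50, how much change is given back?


Start with the amount paid:
$50
Subtract the price:
$50 - $39.75 = $10.25

$10.25


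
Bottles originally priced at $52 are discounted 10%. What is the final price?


Calculate the discount amount:
10% of $52 = $5.20
Subtract from original:
$52 - $5.20 = $46.80

$46.80
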